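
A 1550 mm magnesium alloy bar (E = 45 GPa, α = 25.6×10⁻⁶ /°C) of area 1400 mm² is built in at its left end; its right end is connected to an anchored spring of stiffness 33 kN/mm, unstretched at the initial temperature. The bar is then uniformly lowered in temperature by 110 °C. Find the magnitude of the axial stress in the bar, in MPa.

If the spring were absent the bar would shorten by αΔT L = 25.6×10⁻⁶ × 110 × 1550 = 4.365 mm.
With a force P in the spring, the elastic change of the bar is PL/(AE) and that of the spring is P/k; compatibility requires their sum to equal δ_free.
P [ L/(AE) + 1/k ] = δ_free → P [ 1550/(1400×45×10³) + 1/(33×10³) ] = 4.365.
P = 4.365 / 5.491×10⁻⁵ = 79500 N.
σ = P/A = 79500/1400 = 56.78 MPa.

σ ≈ 56.8 MPa (tensile)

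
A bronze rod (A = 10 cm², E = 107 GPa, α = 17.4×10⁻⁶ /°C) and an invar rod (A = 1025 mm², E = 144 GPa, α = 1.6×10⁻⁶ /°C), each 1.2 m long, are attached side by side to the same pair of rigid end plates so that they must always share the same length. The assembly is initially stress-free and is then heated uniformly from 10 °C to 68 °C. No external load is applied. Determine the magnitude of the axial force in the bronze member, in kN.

Equilibrium of a rigid end plate with no external load gives equal and opposite internal forces ±P in the two members. Since α_{bronze} > α_{invar}, heating drives the bronze into compression and the invar into tension.
Setting the final lengths equal and cancelling L: (α₁ − α₂)ΔT = P/(A₁E₁) + P/(A₂E₂).
|α₁ − α₂|·ΔT = 15.8×10⁻⁶ × 58 = 0.0009164.
1/(A₁E₁) + 1/(A₂E₂) = 1/(1000×107×10³) + 1/(1025×144×10³) = 1.612×10⁻⁸ N⁻¹.
So P = 0.0009164 / 1.612×10⁻⁸ = 56.85 kN.

P ≈ 56.8 kN (compressive in the bronze)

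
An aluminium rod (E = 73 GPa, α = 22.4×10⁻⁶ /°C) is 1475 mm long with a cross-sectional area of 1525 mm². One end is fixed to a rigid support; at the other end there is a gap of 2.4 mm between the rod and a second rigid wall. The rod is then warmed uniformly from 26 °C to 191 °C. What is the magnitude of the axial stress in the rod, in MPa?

σ ≈ 151 MPa (compressive)

Unrestrained expansion: δ_free = αΔT L = 22.4×10⁻⁶ × 165 × 1475 = 5.452 mm.
The gap closes (δ_free > 2.4 mm) and the wall then resists a further 5.452 − 2.4 = 3.052 mm of expansion.
That suppressed elongation corresponds to σ = E·Δ/L = 73×10³ × 3.052/1475 = 151 MPa.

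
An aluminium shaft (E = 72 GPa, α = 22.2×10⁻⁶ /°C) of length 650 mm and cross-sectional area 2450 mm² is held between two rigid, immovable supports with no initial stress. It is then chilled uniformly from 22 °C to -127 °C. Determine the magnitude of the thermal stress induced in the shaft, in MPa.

σ ≈ 238 MPa (tensile)

The supports are rigid, so the total axial strain is zero. The restrained thermal strain is ε = αΔT = 22.2×10⁻⁶ × 149 = 3307.8×10⁻⁶.
The stress required to suppress this strain is σ = Eε = 72×10³ × 3307.8×10⁻⁶ = 238.2 MPa, tensile since the shaft is trying to contract.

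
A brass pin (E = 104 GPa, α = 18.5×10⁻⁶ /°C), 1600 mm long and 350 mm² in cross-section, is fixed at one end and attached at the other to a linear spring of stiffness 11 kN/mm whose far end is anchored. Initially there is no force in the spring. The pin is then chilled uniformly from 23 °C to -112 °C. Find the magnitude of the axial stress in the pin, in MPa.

σ ≈ 84.7 MPa (tensile)

Free thermal contraction: δ_free = αΔT L = 18.5×10⁻⁶ × 135 × 1600 = 3.996 mm.
With a force P in the spring, the elastic change of the pin is PL/(AE) and that of the spring is P/k; compatibility requires their sum to equal δ_free.
So P = δ_free / [L/(AE) + 1/k] = 3.996 / [ 1600/(350×104×10³) + 1/(11×10³) ].
P = 3.996 / 0.0001349 = 29630 N.
σ = P/A = 29630/350 = 84.66 MPa.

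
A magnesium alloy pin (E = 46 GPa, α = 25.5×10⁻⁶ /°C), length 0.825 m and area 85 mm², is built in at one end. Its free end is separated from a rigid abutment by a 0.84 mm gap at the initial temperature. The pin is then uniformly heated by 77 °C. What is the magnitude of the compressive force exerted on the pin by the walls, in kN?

P ≈ 3.7 kN

If the wall were absent the pin would grow by αΔT L = 25.5×10⁻⁶ × 77 × 825 = 1.62 mm.
After closing the 0.84 mm clearance, 1.62 − 0.84 = 0.7799 mm of expansion remains to be suppressed by the wall.
Compatibility: PL/(AE) = 0.7799 mm, so σ = P/A = E × (0.7799/825) = 43.48 MPa.
P = σA = 43.48 × 85 = 3.696 kN.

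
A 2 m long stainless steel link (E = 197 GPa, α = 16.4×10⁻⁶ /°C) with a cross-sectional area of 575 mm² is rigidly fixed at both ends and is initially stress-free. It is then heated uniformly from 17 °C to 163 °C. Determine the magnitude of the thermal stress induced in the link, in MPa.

Because both ends are immovable the net strain is zero, and the suppressed thermal strain is αΔT = 16.4×10⁻⁶ × 146 = 2394.4×10⁻⁶.
σ = EαΔT = 197×10³ × 16.4×10⁻⁶ × 146 = 471.7 MPa (compressive; the link is trying to expand).

σ ≈ 472 MPa (compressive)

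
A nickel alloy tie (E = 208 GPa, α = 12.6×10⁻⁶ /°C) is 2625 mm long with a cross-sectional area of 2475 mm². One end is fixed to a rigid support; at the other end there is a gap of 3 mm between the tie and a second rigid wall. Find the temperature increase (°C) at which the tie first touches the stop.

The gap closes when αΔT L = 3 mm, since the tie is still unstressed at that instant.
So ΔT = g/(αL) = 3/(12.6×10⁻⁶ × 2625) = 90.7 °C.

ΔT ≈ 90.7 °C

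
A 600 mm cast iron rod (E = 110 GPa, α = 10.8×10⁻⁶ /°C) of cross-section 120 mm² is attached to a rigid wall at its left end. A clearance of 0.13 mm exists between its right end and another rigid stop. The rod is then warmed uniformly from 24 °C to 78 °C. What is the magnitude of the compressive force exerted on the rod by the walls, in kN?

P ≈ 4.84 kN

If the wall were absent the rod would grow by αΔT L = 10.8×10⁻⁶ × 54 × 600 = 0.3499 mm.
This exceeds the 0.13 mm gap, so the wall pushes back. The portion of expansion that must be recovered elastically is δ_free − gap = 0.3499 − 0.13 = 0.2199 mm.
So σ = E(δ_free − g)/L = 110×10³ × 0.2199/600 = 40.32 MPa.
P = σA = 40.32 × 120 = 4.838 kN.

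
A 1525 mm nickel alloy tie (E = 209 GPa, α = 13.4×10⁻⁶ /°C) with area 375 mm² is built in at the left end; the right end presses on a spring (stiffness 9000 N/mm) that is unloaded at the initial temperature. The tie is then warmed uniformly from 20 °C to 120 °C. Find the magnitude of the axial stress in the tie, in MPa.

Free thermal expansion: δ_free = αΔT L = 13.4×10⁻⁶ × 100 × 1525 = 2.043 mm.
Let P be the compressive force at the spring. The tie shortens elastically by PL/(AE) and the spring compresses by P/k; together these equal δ_free.
P [ L/(AE) + 1/k ] = δ_free → P [ 1525/(375×209×10³) + 1/(9000) ] = 2.043.
P = 2.043 / 0.0001306 = 15650 N.
σ = P/A = 15650/375 = 41.74 MPa.

σ ≈ 41.7 MPa (compressive)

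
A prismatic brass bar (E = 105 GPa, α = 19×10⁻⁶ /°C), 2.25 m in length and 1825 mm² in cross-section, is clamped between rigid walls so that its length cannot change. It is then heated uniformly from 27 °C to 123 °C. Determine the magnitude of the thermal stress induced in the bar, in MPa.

σ ≈ 192 MPa (compressive)

The supports are rigid, so the total axial strain is zero. The restrained thermal strain is ε = αΔT = 19×10⁻⁶ × 96 = 1824×10⁻⁶.
The stress required to suppress this strain is σ = Eε = 105×10³ × 1824×10⁻⁶ = 191.5 MPa, compressive since the bar is trying to expand.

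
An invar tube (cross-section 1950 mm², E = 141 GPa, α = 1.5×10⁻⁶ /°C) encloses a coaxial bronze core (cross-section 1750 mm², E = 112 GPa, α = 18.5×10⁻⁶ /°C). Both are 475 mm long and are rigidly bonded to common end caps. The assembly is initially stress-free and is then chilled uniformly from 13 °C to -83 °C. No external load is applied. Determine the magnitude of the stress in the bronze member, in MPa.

σ ≈ 107 MPa (tensile)

Equilibrium of a rigid end plate with no external load gives equal and opposite internal forces ±P in the two members. Since α_{bronze} > α_{invar}, cooling drives the bronze into tension and the invar into compression.
Equating the net (thermal + elastic) strains gives |α₁ − α₂|·ΔT = P·[1/(A₁E₁) + 1/(A₂E₂)].
|α₁ − α₂|·ΔT = 17×10⁻⁶ × 96 = 0.001632.
1/(A₁E₁) + 1/(A₂E₂) = 1/(1950×141×10³) + 1/(1750×112×10³) = 8.739×10⁻⁹ N⁻¹.
P = 0.001632 / 8.739×10⁻⁹ = 186700 N = 186.7 kN.
σ_{bronze} = P/A₂ = 186700/1750 = 106.7 MPa, tensile.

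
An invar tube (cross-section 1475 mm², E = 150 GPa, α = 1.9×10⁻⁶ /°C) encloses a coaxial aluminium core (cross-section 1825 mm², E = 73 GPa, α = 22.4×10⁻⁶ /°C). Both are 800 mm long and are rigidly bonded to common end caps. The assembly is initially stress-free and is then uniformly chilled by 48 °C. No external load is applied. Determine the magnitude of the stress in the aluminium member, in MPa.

σ ≈ 44.8 MPa (tensile)

Equilibrium of a rigid end plate with no external load gives equal and opposite internal forces ±P in the two members. Since α_{aluminium} > α_{invar}, cooling drives the aluminium into tension and the invar into compression.
Compatibility of the two members (thermal + elastic change equal): (α₁ − α₂)ΔT = P·[1/(A₁E₁) + 1/(A₂E₂)].
|α₁ − α₂|·ΔT = 20.5×10⁻⁶ × 48 = 0.000984.
1/(A₁E₁) + 1/(A₂E₂) = 1/(1475×150×10³) + 1/(1825×73×10³) = 1.203×10⁻⁸ N⁻¹.
So P = 0.000984 / 1.203×10⁻⁸ = 81.82 kN.
σ_{aluminium} = P/A₂ = 81820/1825 = 44.83 MPa, tensile.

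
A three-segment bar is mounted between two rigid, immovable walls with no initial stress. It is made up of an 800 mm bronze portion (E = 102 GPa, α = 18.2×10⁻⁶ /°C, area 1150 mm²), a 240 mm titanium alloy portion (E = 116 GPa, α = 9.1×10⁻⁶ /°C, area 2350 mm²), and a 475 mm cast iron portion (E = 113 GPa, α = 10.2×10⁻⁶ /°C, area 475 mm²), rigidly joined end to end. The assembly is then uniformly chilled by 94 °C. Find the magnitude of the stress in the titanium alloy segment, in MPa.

σ ≈ 52.2 MPa (tensile)

With the walls removed the bar would change length by δ_free = Σ αᵢΔT Lᵢ = 18.2×10⁻⁶×94×800 + 9.1×10⁻⁶×94×240 + 10.2×10⁻⁶×94×475 = 2.029 mm.
Since the ends are fixed, an axial force P builds up, equal in every segment, with P · Σ Lᵢ/(AᵢEᵢ) = δ_free.
The series flexibility is Σ Lᵢ/(AᵢEᵢ) = 800/(1150×102×10³) + 240/(2350×116×10³) + 475/(475×113×10³) = 1.655×10⁻⁵ mm/N.
P = 2.029 / 1.655×10⁻⁵ = 122600 N = 122.6 kN, tensile.
σ_{titanium alloy} = P / A = 122600 / 2350 = 52.18 MPa.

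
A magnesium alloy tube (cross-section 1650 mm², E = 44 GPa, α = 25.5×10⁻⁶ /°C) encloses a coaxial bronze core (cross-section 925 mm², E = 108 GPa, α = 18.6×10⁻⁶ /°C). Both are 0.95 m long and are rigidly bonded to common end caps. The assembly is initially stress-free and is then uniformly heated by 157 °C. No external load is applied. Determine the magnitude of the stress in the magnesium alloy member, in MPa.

σ ≈ 27.6 MPa (compressive)

Both members must finish at the same length. With the larger α, the magnesium alloy tends to over-expand; the plates restrain it, putting the magnesium alloy in compression and the bronze in tension. With no external load the two internal forces are equal and opposite, magnitude P.
Compatibility of the two members (thermal + elastic change equal): (α₁ − α₂)ΔT = P·[1/(A₁E₁) + 1/(A₂E₂)].
|α₁ − α₂|·ΔT = 6.9×10⁻⁶ × 157 = 0.001083.
1/(A₁E₁) + 1/(A₂E₂) = 1/(1650×44×10³) + 1/(925×108×10³) = 2.378×10⁻⁸ N⁻¹.
P = 0.001083 / 2.378×10⁻⁸ = 45550 N = 45.55 kN.
σ_{magnesium alloy} = P/A₁ = 45550/1650 = 27.6 MPa, compressive.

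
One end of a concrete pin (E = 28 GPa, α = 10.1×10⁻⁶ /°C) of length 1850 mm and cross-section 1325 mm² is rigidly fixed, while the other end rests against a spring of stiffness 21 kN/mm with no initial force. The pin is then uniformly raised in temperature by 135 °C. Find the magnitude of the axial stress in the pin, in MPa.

Free thermal expansion: δ_free = αΔT L = 10.1×10⁻⁶ × 135 × 1850 = 2.522 mm.
Let P be the compressive force at the spring. The pin shortens elastically by PL/(AE) and the spring compresses by P/k; together these equal δ_free.
So P = δ_free / [L/(AE) + 1/k] = 2.522 / [ 1850/(1325×28×10³) + 1/(21×10³) ].
P = 2.522 / 9.748×10⁻⁵ = 25880 N.
σ = P/A = 25880/1325 = 19.53 MPa.

σ ≈ 19.5 MPa (compressive)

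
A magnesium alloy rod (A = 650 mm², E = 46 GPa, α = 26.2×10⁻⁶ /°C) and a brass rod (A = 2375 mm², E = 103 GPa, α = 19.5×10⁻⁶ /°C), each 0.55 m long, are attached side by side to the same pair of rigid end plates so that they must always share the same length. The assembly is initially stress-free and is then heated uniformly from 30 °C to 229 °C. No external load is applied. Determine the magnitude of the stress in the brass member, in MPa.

σ ≈ 15 MPa (tensile)

The magnesium alloy has the larger α, so on heating it would change length more than the brass if both were free. The rigid plates force a common final length, so the magnesium alloy is put into compression and the brass into tension, with equal and opposite forces P (no external load).
Setting the final lengths equal and cancelling L: (α₁ − α₂)ΔT = P/(A₁E₁) + P/(A₂E₂).
|α₁ − α₂|·ΔT = 6.7×10⁻⁶ × 199 = 0.001333.
1/(A₁E₁) + 1/(A₂E₂) = 1/(650×46×10³) + 1/(2375×103×10³) = 3.753×10⁻⁸ N⁻¹.
So P = 0.001333 / 3.753×10⁻⁸ = 35.52 kN.
σ_{brass} = P/A₂ = 35520/2375 = 14.96 MPa, tensile.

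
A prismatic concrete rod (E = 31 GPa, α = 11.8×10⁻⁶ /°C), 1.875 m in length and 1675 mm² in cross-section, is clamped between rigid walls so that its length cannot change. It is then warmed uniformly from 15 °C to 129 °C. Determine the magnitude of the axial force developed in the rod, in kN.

Full restraint means ε = 0, so the stress is σ = EαΔT = 31×10³ × 11.8×10⁻⁶ × 114 = 41.7 MPa.
Axial force P = σA = 41.7 × 1675 = 69850 N = 69.85 kN, compressive.

P ≈ 69.8 kN (compressive)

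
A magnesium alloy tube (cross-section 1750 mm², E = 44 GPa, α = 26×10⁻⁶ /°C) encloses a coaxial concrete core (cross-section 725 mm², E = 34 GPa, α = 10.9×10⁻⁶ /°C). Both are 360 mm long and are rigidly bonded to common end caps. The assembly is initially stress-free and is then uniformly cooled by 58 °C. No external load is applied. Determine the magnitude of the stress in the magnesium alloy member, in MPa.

σ ≈ 9.34 MPa (tensile)

The magnesium alloy has the larger α, so on cooling it would change length more than the concrete if both were free. The rigid plates force a common final length, so the magnesium alloy is put into tension and the concrete into compression, with equal and opposite forces P (no external load).
Compatibility of the two members (thermal + elastic change equal): (α₁ − α₂)ΔT = P·[1/(A₁E₁) + 1/(A₂E₂)].
|α₁ − α₂|·ΔT = 15.1×10⁻⁶ × 58 = 0.0008758.
1/(A₁E₁) + 1/(A₂E₂) = 1/(1750×44×10³) + 1/(725×34×10³) = 5.355×10⁻⁸ N⁻¹.
P = 0.0008758 / 5.355×10⁻⁸ = 16350 N = 16.35 kN.
σ_{magnesium alloy} = P/A₁ = 16350/1750 = 9.345 MPa, tensile.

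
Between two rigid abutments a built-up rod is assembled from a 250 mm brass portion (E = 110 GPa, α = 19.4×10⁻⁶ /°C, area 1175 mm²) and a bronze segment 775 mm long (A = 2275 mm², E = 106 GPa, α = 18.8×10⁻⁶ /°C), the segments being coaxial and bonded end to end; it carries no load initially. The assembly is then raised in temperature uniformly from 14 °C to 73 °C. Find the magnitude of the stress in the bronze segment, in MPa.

σ ≈ 97.8 MPa (compressive)

If the supports were absent, the total length change would be Σ αᵢΔT Lᵢ = 19.4×10⁻⁶×59×250 + 18.8×10⁻⁶×59×775 = 1.146 mm.
The walls prevent any net length change, so an axial force P (same in every segment) develops. Compatibility: P · Σ Lᵢ/(AᵢEᵢ) = δ_free.
The series flexibility is Σ Lᵢ/(AᵢEᵢ) = 250/(1175×110×10³) + 775/(2275×106×10³) = 5.148×10⁻⁶ mm/N.
Hence P = δ_free / Σ(L/AE) = 1.146/5.148×10⁻⁶ = 222.6 kN (compressive).
σ_{bronze} = P / A = 222600 / 2275 = 97.83 MPa.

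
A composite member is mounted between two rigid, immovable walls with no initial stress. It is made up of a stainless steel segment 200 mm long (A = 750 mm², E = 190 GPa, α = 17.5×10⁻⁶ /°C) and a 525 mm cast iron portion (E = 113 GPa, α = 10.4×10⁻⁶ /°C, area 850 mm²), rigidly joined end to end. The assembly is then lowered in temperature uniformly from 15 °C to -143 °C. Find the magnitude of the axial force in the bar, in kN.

P ≈ 206 kN (tensile)

Free thermal contraction of the whole bar: Σ αᵢΔT Lᵢ = 17.5×10⁻⁶×158×200 + 10.4×10⁻⁶×158×525 = 1.416 mm.
The rigid supports impose zero overall length change; the single axial force P common to all segments must satisfy P Σ Lᵢ/(AᵢEᵢ) = δ_free.
Σ Lᵢ/(AᵢEᵢ) = 200/(750×190×10³) + 525/(850×113×10³) = 6.869×10⁻⁶ mm/N.
P = 1.416 / 6.869×10⁻⁶ = 206100 N = 206.1 kN, tensile.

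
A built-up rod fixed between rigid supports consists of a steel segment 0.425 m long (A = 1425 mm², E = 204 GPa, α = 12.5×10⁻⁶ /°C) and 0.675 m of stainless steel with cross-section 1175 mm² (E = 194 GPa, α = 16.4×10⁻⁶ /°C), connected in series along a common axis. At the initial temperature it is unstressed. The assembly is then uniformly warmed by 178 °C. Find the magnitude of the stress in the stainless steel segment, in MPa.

With the walls removed the bar would change length by δ_free = Σ αᵢΔT Lᵢ = 12.5×10⁻⁶×178×425 + 16.4×10⁻⁶×178×675 = 2.916 mm.
The rigid supports impose zero overall length change; the single axial force P common to all segments must satisfy P Σ Lᵢ/(AᵢEᵢ) = δ_free.
Σ Lᵢ/(AᵢEᵢ) = 425/(1425×204×10³) + 675/(1175×194×10³) = 4.423×10⁻⁶ mm/N.
Hence P = δ_free / Σ(L/AE) = 2.916/4.423×10⁻⁶ = 659.3 kN (compressive).
σ_{stainless steel} = P / A = 659300 / 1175 = 561.1 MPa.

σ ≈ 561 MPa (compressive)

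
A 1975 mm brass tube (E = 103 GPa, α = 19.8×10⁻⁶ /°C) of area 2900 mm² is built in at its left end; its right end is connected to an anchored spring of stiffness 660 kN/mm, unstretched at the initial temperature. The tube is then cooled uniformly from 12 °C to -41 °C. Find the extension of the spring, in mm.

δ ≈ 0.386 mm

The unrestrained thermal change is αΔT L = 19.8×10⁻⁶ × 53 × 1975 = 2.073 mm.
With a force P in the spring, the elastic change of the tube is PL/(AE) and that of the spring is P/k; compatibility requires their sum to equal δ_free.
P [ L/(AE) + 1/k ] = δ_free → P [ 1975/(2900×103×10³) + 1/(660×10³) ] = 2.073.
P = 2.073 / 8.127×10⁻⁶ = 255000 N.
Spring extension = P/k = 255000/(660×10³) = 0.3864 mm.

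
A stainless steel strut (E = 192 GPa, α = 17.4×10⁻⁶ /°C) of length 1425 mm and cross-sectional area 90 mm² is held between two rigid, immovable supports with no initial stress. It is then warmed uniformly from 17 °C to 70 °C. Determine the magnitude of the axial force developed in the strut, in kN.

P ≈ 15.9 kN (compressive)

With zero net strain, σ = E·αΔT = 192 GPa × 17.4×10⁻⁶ × 53 = 177.1 MPa.
Axial force P = σA = 177.1 × 90 = 15940 N = 15.94 kN, compressive.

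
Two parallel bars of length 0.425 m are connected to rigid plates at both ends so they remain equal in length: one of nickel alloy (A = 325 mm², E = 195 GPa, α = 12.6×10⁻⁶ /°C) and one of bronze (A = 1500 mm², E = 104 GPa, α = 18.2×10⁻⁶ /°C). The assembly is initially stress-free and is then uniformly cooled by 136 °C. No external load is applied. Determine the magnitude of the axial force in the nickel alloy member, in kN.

Equilibrium of a rigid end plate with no external load gives equal and opposite internal forces ±P in the two members. Since α_{bronze} > α_{nickel alloy}, cooling drives the bronze into tension and the nickel alloy into compression.
Equating the net (thermal + elastic) strains gives |α₁ − α₂|·ΔT = P·[1/(A₁E₁) + 1/(A₂E₂)].
|α₁ − α₂|·ΔT = 5.6×10⁻⁶ × 136 = 0.0007616.
1/(A₁E₁) + 1/(A₂E₂) = 1/(325×195×10³) + 1/(1500×104×10³) = 2.219×10⁻⁸ N⁻¹.
P = 0.0007616 / 2.219×10⁻⁸ = 34320 N = 34.32 kN.

P ≈ 34.3 kN (compressive in the nickel alloy)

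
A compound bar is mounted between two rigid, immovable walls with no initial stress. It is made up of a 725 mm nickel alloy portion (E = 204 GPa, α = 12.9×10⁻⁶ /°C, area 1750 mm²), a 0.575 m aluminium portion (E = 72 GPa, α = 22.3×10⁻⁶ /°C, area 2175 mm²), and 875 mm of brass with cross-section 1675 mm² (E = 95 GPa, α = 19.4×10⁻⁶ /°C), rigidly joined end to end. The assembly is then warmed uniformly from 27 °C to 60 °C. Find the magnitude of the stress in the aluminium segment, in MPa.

With the walls removed the bar would change length by δ_free = Σ αᵢΔT Lᵢ = 12.9×10⁻⁶×33×725 + 22.3×10⁻⁶×33×575 + 19.4×10⁻⁶×33×875 = 1.292 mm.
Since the ends are fixed, an axial force P builds up, equal in every segment, with P · Σ Lᵢ/(AᵢEᵢ) = δ_free.
The series flexibility is Σ Lᵢ/(AᵢEᵢ) = 725/(1750×204×10³) + 575/(2175×72×10³) + 875/(1675×95×10³) = 1.12×10⁻⁵ mm/N.
P = 1.292 / 1.12×10⁻⁵ = 115300 N = 115.3 kN, compressive.
σ_{aluminium} = P / A = 115300 / 2175 = 53.03 MPa.

σ ≈ 53 MPa (compressive)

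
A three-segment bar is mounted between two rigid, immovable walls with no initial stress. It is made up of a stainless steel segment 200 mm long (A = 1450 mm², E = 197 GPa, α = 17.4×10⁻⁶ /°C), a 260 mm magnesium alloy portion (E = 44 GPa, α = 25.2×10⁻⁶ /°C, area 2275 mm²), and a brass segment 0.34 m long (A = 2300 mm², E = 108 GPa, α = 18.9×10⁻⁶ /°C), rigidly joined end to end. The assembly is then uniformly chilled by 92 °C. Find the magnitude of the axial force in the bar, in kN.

P ≈ 324 kN (tensile)

Free thermal contraction of the whole bar: Σ αᵢΔT Lᵢ = 17.4×10⁻⁶×92×200 + 25.2×10⁻⁶×92×260 + 18.9×10⁻⁶×92×340 = 1.514 mm.
The walls prevent any net length change, so an axial force P (same in every segment) develops. Compatibility: P · Σ Lᵢ/(AᵢEᵢ) = δ_free.
Σ Lᵢ/(AᵢEᵢ) = 200/(1450×197×10³) + 260/(2275×44×10³) + 340/(2300×108×10³) = 4.666×10⁻⁶ mm/N.
P = 1.514 / 4.666×10⁻⁶ = 324500 N = 324.5 kN, tensile.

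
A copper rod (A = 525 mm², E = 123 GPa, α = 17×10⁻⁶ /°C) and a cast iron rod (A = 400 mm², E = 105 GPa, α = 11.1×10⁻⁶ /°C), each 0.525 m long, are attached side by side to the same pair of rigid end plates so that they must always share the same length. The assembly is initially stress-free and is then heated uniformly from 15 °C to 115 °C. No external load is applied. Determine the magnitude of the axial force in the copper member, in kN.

The copper has the larger α, so on heating it would change length more than the cast iron if both were free. The rigid plates force a common final length, so the copper is put into compression and the cast iron into tension, with equal and opposite forces P (no external load).
Compatibility of the two members (thermal + elastic change equal): (α₁ − α₂)ΔT = P·[1/(A₁E₁) + 1/(A₂E₂)].
|α₁ − α₂|·ΔT = 5.9×10⁻⁶ × 100 = 0.00059.
1/(A₁E₁) + 1/(A₂E₂) = 1/(525×123×10³) + 1/(400×105×10³) = 3.93×10⁻⁸ N⁻¹.
P = 0.00059 / 3.93×10⁻⁸ = 15010 N = 15.01 kN.

P ≈ 15 kN (compressive in the copper)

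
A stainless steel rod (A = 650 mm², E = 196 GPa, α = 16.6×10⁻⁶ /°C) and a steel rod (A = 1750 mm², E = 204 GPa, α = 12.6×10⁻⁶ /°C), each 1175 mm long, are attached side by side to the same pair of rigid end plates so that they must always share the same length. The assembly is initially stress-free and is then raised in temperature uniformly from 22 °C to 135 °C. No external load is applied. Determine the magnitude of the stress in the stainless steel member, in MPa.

Both members must finish at the same length. With the larger α, the stainless steel tends to over-expand; the plates restrain it, putting the stainless steel in compression and the steel in tension. With no external load the two internal forces are equal and opposite, magnitude P.
Compatibility of the two members (thermal + elastic change equal): (α₁ − α₂)ΔT = P·[1/(A₁E₁) + 1/(A₂E₂)].
|α₁ − α₂|·ΔT = 4×10⁻⁶ × 113 = 0.000452.
1/(A₁E₁) + 1/(A₂E₂) = 1/(650×196×10³) + 1/(1750×204×10³) = 1.065×10⁻⁸ N⁻¹.
P = 0.000452 / 1.065×10⁻⁸ = 42440 N = 42.44 kN.
σ_{stainless steel} = P/A₁ = 42440/650 = 65.29 MPa, compressive.

σ ≈ 65.3 MPa (compressive)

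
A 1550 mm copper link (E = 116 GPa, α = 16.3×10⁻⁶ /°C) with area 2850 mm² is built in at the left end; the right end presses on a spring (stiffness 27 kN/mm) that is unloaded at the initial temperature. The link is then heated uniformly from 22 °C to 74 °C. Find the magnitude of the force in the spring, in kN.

P ≈ 31.5 kN

The unrestrained thermal change is αΔT L = 16.3×10⁻⁶ × 52 × 1550 = 1.314 mm.
With a force P in the spring, the elastic change of the link is PL/(AE) and that of the spring is P/k; compatibility requires their sum to equal δ_free.
P [ L/(AE) + 1/k ] = δ_free → P [ 1550/(2850×116×10³) + 1/(27×10³) ] = 1.314.
P = 1.314 / 4.173×10⁻⁵ = 31490 N.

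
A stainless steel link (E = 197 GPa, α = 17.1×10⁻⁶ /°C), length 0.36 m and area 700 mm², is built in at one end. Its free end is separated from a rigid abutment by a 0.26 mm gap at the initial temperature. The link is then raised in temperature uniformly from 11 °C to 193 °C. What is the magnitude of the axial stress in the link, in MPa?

Free thermal elongation = αΔT L = 17.1×10⁻⁶ × 182 × 360 = 1.12 mm.
The gap closes (δ_free > 0.26 mm) and the wall then resists a further 1.12 − 0.26 = 0.8604 mm of expansion.
Compatibility: PL/(AE) = 0.8604 mm, so σ = P/A = E × (0.8604/360) = 470.8 MPa.

σ ≈ 471 MPa (compressive)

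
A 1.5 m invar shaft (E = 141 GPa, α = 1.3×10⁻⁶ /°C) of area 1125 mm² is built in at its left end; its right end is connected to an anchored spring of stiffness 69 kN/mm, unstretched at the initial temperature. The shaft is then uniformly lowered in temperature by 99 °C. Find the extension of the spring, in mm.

If the spring were absent the shaft would shorten by αΔT L = 1.3×10⁻⁶ × 99 × 1500 = 0.1931 mm.
With a force P in the spring, the elastic change of the shaft is PL/(AE) and that of the spring is P/k; compatibility requires their sum to equal δ_free.
P [ L/(AE) + 1/k ] = δ_free → P [ 1500/(1125×141×10³) + 1/(69×10³) ] = 0.1931.
P = 0.1931 / 2.395×10⁻⁵ = 8061 N.
Spring extension = P/k = 8061/(69×10³) = 0.1168 mm.

δ ≈ 0.117 mm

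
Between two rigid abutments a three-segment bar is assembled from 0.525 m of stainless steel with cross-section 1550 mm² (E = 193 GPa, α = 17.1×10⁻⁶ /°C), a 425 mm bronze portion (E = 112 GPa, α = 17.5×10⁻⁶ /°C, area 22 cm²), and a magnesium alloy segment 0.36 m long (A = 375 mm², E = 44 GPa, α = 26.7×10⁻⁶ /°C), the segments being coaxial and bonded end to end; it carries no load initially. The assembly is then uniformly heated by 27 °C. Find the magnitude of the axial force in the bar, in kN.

Free thermal expansion of the whole bar: Σ αᵢΔT Lᵢ = 17.1×10⁻⁶×27×525 + 17.5×10⁻⁶×27×425 + 26.7×10⁻⁶×27×360 = 0.7027 mm.
The walls prevent any net length change, so an axial force P (same in every segment) develops. Compatibility: P · Σ Lᵢ/(AᵢEᵢ) = δ_free.
Σ Lᵢ/(AᵢEᵢ) = 525/(1550×193×10³) + 425/(2200×112×10³) + 360/(375×44×10³) = 2.53×10⁻⁵ mm/N.
Hence P = δ_free / Σ(L/AE) = 0.7027/2.53×10⁻⁵ = 27.78 kN (compressive).

P ≈ 27.8 kN (compressive)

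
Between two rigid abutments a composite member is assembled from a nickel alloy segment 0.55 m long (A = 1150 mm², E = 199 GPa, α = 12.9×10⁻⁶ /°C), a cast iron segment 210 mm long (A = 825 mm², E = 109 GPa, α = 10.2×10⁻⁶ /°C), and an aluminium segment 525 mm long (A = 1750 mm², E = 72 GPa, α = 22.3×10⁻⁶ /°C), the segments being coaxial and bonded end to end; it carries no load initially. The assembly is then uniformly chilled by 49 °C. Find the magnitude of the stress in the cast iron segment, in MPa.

If the supports were absent, the total length change would be Σ αᵢΔT Lᵢ = 12.9×10⁻⁶×49×550 + 10.2×10⁻⁶×49×210 + 22.3×10⁻⁶×49×525 = 1.026 mm.
The walls prevent any net length change, so an axial force P (same in every segment) develops. Compatibility: P · Σ Lᵢ/(AᵢEᵢ) = δ_free.
The series flexibility is Σ Lᵢ/(AᵢEᵢ) = 550/(1150×199×10³) + 210/(825×109×10³) + 525/(1750×72×10³) = 8.905×10⁻⁶ mm/N.
P = 1.026 / 8.905×10⁻⁶ = 115200 N = 115.2 kN, tensile.
σ_{cast iron} = P / A = 115200 / 825 = 139.7 MPa.

σ ≈ 140 MPa (tensile)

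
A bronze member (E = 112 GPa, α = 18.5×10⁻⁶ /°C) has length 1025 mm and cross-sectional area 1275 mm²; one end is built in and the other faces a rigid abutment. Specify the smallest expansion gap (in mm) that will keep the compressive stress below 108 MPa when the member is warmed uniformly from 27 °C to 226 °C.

g ≈ 2.79 mm

With no wall the member would lengthen by αΔT L = 18.5×10⁻⁶ × 199 × 1025 = 3.774 mm.
At the allowable stress the elastic shortening the wall may impose is σL/E = 108 × 1025 / (112×10³) = 0.9884 mm.
So the gap has to take up the difference, g_min = δ_free − σL/E = 3.774 − 0.9884 = 2.785 mm.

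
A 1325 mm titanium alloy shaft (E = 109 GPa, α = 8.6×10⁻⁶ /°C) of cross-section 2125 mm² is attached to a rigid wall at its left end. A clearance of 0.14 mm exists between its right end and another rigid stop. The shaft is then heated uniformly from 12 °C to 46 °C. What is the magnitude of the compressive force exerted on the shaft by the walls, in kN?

Unrestrained expansion: δ_free = αΔT L = 8.6×10⁻⁶ × 34 × 1325 = 0.3874 mm.
This exceeds the 0.14 mm gap, so the wall pushes back. The portion of expansion that must be recovered elastically is δ_free − gap = 0.3874 − 0.14 = 0.2474 mm.
Compatibility: PL/(AE) = 0.2474 mm, so σ = P/A = E × (0.2474/1325) = 20.35 MPa.
Force on the wall = σA = 20.35 × 2125 mm² = 43.25 kN.

P ≈ 43.3 kN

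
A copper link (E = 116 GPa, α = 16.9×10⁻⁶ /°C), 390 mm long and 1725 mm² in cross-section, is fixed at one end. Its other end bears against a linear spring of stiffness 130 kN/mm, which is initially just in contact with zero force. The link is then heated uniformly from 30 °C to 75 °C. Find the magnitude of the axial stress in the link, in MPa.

σ ≈ 17.8 MPa (compressive)

The unrestrained thermal change is αΔT L = 16.9×10⁻⁶ × 45 × 390 = 0.2966 mm.
Let P be the compressive force at the spring. The link shortens elastically by PL/(AE) and the spring compresses by P/k; together these equal δ_free.
So P = δ_free / [L/(AE) + 1/k] = 0.2966 / [ 390/(1725×116×10³) + 1/(130×10³) ].
P = 0.2966 / 9.641×10⁻⁶ = 30760 N.
σ = P/A = 30760/1725 = 17.83 MPa.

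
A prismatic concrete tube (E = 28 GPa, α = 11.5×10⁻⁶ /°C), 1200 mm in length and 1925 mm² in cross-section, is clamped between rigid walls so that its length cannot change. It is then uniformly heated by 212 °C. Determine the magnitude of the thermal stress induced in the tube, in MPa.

σ ≈ 68.3 MPa (compressive)

The supports are rigid, so the total axial strain is zero. The restrained thermal strain is ε = αΔT = 11.5×10⁻⁶ × 212 = 2438×10⁻⁶.
σ = EαΔT = 28×10³ × 11.5×10⁻⁶ × 212 = 68.26 MPa (compressive; the tube is trying to expand).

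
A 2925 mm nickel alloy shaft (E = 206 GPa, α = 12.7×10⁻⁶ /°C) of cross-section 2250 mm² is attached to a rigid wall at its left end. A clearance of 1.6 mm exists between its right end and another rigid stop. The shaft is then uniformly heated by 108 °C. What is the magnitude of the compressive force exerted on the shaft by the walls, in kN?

P ≈ 382 kN

Unrestrained expansion: δ_free = αΔT L = 12.7×10⁻⁶ × 108 × 2925 = 4.012 mm.
This exceeds the 1.6 mm gap, so the wall pushes back. The portion of expansion that must be recovered elastically is δ_free − gap = 4.012 − 1.6 = 2.412 mm.
Compatibility: PL/(AE) = 2.412 mm, so σ = P/A = E × (2.412/2925) = 169.9 MPa.
P = σA = 169.9 × 2250 = 382.2 kN.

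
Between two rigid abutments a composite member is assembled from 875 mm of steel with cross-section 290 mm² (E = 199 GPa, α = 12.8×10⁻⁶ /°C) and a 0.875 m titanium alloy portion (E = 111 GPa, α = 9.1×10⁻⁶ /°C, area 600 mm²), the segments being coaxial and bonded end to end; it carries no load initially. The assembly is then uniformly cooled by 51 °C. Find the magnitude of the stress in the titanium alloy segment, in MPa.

σ ≈ 57.6 MPa (tensile)

With the walls removed the bar would change length by δ_free = Σ αᵢΔT Lᵢ = 12.8×10⁻⁶×51×875 + 9.1×10⁻⁶×51×875 = 0.9773 mm.
Since the ends are fixed, an axial force P builds up, equal in every segment, with P · Σ Lᵢ/(AᵢEᵢ) = δ_free.
The series flexibility is Σ Lᵢ/(AᵢEᵢ) = 875/(290×199×10³) + 875/(600×111×10³) = 2.83×10⁻⁵ mm/N.
Hence P = δ_free / Σ(L/AE) = 0.9773/2.83×10⁻⁵ = 34.53 kN (tensile).
σ_{titanium alloy} = P / A = 34530 / 600 = 57.55 MPa.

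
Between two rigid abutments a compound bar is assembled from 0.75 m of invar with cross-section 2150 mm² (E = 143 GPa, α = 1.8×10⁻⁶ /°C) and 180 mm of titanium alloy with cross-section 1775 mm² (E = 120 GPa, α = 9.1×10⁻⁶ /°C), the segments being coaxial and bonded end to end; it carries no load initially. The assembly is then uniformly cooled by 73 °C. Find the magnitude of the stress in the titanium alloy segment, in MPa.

Free thermal contraction of the whole bar: Σ αᵢΔT Lᵢ = 1.8×10⁻⁶×73×750 + 9.1×10⁻⁶×73×180 = 0.2181 mm.
The walls prevent any net length change, so an axial force P (same in every segment) develops. Compatibility: P · Σ Lᵢ/(AᵢEᵢ) = δ_free.
Σ Lᵢ/(AᵢEᵢ) = 750/(2150×143×10³) + 180/(1775×120×10³) = 3.284×10⁻⁶ mm/N.
P = 0.2181 / 3.284×10⁻⁶ = 66410 N = 66.41 kN, tensile.
σ_{titanium alloy} = P / A = 66410 / 1775 = 37.41 MPa.

σ ≈ 37.4 MPa (tensile)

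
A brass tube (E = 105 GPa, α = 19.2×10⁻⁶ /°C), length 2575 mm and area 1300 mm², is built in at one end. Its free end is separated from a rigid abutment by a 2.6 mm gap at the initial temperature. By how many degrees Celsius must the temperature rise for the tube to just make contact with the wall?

Contact occurs when the free expansion equals the gap: αΔT L = 2.6 mm.
ΔT = 2.6 / (19.2×10⁻⁶ × 2575) = 52.59 °C.

ΔT ≈ 52.6 °C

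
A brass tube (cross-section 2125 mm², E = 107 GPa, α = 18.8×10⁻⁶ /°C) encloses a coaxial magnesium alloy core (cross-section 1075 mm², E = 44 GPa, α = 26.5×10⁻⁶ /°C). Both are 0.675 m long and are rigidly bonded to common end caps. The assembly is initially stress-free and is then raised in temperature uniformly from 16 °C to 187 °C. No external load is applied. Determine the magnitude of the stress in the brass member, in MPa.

σ ≈ 24.3 MPa (tensile)

The magnesium alloy has the larger α, so on heating it would change length more than the brass if both were free. The rigid plates force a common final length, so the magnesium alloy is put into compression and the brass into tension, with equal and opposite forces P (no external load).
Compatibility of the two members (thermal + elastic change equal): (α₁ − α₂)ΔT = P·[1/(A₁E₁) + 1/(A₂E₂)].
|α₁ − α₂|·ΔT = 7.7×10⁻⁶ × 171 = 0.001317.
1/(A₁E₁) + 1/(A₂E₂) = 1/(2125×107×10³) + 1/(1075×44×10³) = 2.554×10⁻⁸ N⁻¹.
P = 0.001317 / 2.554×10⁻⁸ = 51560 N = 51.56 kN.
σ_{brass} = P/A₁ = 51560/2125 = 24.26 MPa, tensile.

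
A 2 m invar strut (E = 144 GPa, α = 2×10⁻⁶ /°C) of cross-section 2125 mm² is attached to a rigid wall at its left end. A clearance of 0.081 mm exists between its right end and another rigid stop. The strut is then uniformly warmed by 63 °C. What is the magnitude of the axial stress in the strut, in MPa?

Unrestrained expansion: δ_free = αΔT L = 2×10⁻⁶ × 63 × 2000 = 0.252 mm.
After closing the 0.081 mm clearance, 0.252 − 0.081 = 0.171 mm of expansion remains to be suppressed by the wall.
That suppressed elongation corresponds to σ = E·Δ/L = 144×10³ × 0.171/2000 = 12.31 MPa.

σ ≈ 12.3 MPa (compressive)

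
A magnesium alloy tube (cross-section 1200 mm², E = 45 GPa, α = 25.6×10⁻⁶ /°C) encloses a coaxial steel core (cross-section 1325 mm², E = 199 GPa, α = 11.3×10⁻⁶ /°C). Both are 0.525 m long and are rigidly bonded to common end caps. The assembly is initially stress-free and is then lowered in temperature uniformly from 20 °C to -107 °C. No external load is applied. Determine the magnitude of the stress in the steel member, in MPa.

σ ≈ 61.4 MPa (compressive)

The magnesium alloy has the larger α, so on cooling it would change length more than the steel if both were free. The rigid plates force a common final length, so the magnesium alloy is put into tension and the steel into compression, with equal and opposite forces P (no external load).
Equating the net (thermal + elastic) strains gives |α₁ − α₂|·ΔT = P·[1/(A₁E₁) + 1/(A₂E₂)].
|α₁ − α₂|·ΔT = 14.3×10⁻⁶ × 127 = 0.001816.
1/(A₁E₁) + 1/(A₂E₂) = 1/(1200×45×10³) + 1/(1325×199×10³) = 2.231×10⁻⁸ N⁻¹.
P = 0.001816 / 2.231×10⁻⁸ = 81400 N = 81.4 kN.
σ_{steel} = P/A₂ = 81400/1325 = 61.43 MPa, compressive.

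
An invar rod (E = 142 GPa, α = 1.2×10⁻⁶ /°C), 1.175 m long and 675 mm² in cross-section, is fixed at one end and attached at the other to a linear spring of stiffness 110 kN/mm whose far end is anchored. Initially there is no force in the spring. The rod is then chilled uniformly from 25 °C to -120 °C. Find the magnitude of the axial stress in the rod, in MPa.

σ ≈ 14.2 MPa (tensile)

Free thermal contraction: δ_free = αΔT L = 1.2×10⁻⁶ × 145 × 1175 = 0.2044 mm.
Let P be the tensile force in the spring. The rod extends elastically by PL/(AE) and the spring stretches by P/k; together these equal δ_free.
So P = δ_free / [L/(AE) + 1/k] = 0.2044 / [ 1175/(675×142×10³) + 1/(110×10³) ].
P = 0.2044 / 2.135×10⁻⁵ = 9576 N.
σ = P/A = 9576/675 = 14.19 MPa.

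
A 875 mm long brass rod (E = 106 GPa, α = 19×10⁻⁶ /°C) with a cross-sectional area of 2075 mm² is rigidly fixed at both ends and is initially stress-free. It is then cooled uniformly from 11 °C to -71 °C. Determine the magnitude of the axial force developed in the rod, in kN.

P ≈ 343 kN (tensile)

Full restraint means ε = 0, so the stress is σ = EαΔT = 106×10³ × 19×10⁻⁶ × 82 = 165.1 MPa.
Then P = σA = 165.1 × 2075 mm² = 342.7 kN, tensile.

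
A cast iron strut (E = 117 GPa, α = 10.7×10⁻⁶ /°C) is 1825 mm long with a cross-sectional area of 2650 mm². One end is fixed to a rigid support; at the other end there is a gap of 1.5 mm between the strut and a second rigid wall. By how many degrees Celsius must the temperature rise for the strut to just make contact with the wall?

Contact occurs when the free expansion equals the gap: αΔT L = 1.5 mm.
ΔT = 1.5 / (10.7×10⁻⁶ × 1825) = 76.81 °C.

ΔT ≈ 76.8 °C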